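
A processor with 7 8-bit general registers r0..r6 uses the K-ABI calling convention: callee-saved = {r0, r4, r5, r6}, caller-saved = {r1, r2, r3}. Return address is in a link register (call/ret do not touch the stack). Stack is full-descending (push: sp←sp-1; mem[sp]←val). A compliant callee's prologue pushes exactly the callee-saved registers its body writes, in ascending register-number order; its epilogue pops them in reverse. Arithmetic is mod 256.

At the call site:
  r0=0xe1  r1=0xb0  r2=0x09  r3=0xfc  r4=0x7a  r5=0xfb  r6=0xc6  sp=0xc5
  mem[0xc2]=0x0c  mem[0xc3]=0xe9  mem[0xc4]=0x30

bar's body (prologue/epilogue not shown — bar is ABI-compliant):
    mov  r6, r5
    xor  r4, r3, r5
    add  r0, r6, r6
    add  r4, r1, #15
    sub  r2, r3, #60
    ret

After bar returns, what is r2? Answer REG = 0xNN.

REG = 0xc0

prologue: push r0 -> mem[0xc4]=0xe1, sp=0xc4
prologue: push r4 -> mem[0xc3]=0x7a, sp=0xc3
prologue: push r6 -> mem[0xc2]=0xc6, sp=0xc2
body[0] mov  r6, r5 -> r6=0xfb
body[1] xor  r4, r3, r5 -> r4=0x07
body[2] add  r0, r6, r6 -> r0=0xf6
body[3] add  r4, r1, #15 -> r4=0xbf
body[4] sub  r2, r3, #60 -> r2=0xc0
epilogue: pop r6=0xc6, sp=0xc3
epilogue: pop r4=0x7a, sp=0xc4
epilogue: pop r0=0xe1, sp=0xc5
r2 is caller-saved -> body value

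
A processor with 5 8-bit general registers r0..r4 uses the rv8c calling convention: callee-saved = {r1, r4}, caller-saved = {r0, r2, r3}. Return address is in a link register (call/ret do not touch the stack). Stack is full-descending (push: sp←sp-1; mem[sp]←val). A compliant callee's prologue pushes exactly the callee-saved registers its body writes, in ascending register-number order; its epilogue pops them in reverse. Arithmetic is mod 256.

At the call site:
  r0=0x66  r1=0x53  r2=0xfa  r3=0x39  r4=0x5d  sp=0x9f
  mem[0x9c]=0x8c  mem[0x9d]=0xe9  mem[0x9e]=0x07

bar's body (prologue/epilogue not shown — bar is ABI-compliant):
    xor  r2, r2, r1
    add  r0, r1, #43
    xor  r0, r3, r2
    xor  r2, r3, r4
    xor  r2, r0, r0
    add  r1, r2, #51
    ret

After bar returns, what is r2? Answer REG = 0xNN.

REG = 0x00

prologue: push r1 -> mem[0x9e]=0x53, sp=0x9e
body[0] xor  r2, r2, r1 -> r2=0xa9
body[1] add  r0, r1, #43 -> r0=0x7e
body[2] xor  r0, r3, r2 -> r0=0x90
body[3] xor  r2, r3, r4 -> r2=0x64
body[4] xor  r2, r0, r0 -> r2=0x00
body[5] add  r1, r2, #51 -> r1=0x33
epilogue: pop r1=0x53, sp=0x9f
r2 is caller-saved -> body value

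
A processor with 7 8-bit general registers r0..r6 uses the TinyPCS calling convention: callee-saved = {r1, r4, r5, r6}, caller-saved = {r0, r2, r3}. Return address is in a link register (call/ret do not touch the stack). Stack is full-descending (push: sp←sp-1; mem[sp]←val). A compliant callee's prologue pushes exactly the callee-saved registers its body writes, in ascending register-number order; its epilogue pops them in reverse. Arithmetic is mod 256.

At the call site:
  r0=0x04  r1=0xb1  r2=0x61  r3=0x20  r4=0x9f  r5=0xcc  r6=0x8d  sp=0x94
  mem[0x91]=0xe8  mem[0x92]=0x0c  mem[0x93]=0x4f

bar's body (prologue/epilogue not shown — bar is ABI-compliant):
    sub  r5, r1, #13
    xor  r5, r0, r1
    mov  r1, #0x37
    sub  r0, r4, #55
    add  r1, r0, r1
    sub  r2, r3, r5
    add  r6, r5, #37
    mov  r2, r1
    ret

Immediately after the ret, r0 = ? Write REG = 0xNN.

prologue: push r1 → mem[0x93]=0xb1, sp=0x93
prologue: push r5 → mem[0x92]=0xcc, sp=0x92
prologue: push r6 → mem[0x91]=0x8d, sp=0x91
body[0] sub  r5, r1, #13 → r5=0xa4
body[1] xor  r5, r0, r1 → r5=0xb5
body[2] mov  r1, #0x37 → r1=0x37
body[3] sub  r0, r4, #55 → r0=0x68
body[4] add  r1, r0, r1 → r1=0x9f
body[5] sub  r2, r3, r5 → r2=0x6b
body[6] add  r6, r5, #37 → r6=0xda
body[7] mov  r2, r1 → r2=0x9f
epilogue: pop r6=0x8d, sp=0x92
epilogue: pop r5=0xcc, sp=0x93
epilogue: pop r1=0xb1, sp=0x94
r0 is caller-saved → body value

REG = 0x68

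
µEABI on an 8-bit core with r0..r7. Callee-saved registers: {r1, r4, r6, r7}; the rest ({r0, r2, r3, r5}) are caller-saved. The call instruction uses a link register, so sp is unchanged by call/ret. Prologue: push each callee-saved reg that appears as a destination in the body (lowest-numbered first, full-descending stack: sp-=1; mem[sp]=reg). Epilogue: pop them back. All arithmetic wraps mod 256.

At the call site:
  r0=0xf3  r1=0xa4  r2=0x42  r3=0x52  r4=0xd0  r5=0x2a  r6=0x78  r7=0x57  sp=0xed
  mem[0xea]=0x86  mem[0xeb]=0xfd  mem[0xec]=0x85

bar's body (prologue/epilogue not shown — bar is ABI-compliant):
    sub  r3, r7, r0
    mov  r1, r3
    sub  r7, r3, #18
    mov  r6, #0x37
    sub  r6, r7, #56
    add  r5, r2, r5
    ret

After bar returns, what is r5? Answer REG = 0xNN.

REG = 0x6c

prologue: push r1 -> mem[0xec]=0xa4, sp=0xec
prologue: push r6 -> mem[0xeb]=0x78, sp=0xeb
prologue: push r7 -> mem[0xea]=0x57, sp=0xea
body[0] sub  r3, r7, r0 -> r3=0x64
body[1] mov  r1, r3 -> r1=0x64
body[2] sub  r7, r3, #18 -> r7=0x52
body[3] mov  r6, #0x37 -> r6=0x37
body[4] sub  r6, r7, #56 -> r6=0x1a
body[5] add  r5, r2, r5 -> r5=0x6c
epilogue: pop r7=0x57, sp=0xeb
epilogue: pop r6=0x78, sp=0xec
epilogue: pop r1=0xa4, sp=0xed
r5 is caller-saved -> body value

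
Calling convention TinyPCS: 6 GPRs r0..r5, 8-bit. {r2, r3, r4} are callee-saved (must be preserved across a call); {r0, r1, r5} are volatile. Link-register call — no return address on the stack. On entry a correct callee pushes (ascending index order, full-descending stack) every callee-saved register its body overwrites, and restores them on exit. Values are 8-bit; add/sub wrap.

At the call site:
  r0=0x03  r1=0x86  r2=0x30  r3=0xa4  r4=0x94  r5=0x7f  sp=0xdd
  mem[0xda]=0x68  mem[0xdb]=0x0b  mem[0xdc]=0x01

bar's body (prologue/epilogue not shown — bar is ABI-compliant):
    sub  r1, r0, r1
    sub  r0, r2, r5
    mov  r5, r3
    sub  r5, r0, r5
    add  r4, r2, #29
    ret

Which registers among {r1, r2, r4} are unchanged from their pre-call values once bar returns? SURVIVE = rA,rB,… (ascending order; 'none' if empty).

SURVIVE = r2,r4

prologue: push r4 → mem[0xdc]=0x94, sp=0xdc
body[0] sub  r1, r0, r1 → r1=0x7d
body[1] sub  r0, r2, r5 → r0=0xb1
body[2] mov  r5, r3 → r5=0xa4
body[3] sub  r5, r0, r5 → r5=0x0d
body[4] add  r4, r2, #29 → r4=0x4d
epilogue: pop r4=0x94, sp=0xdd
r1: caller-saved, written=True
r2: callee-saved, written=False
r4: callee-saved, written=True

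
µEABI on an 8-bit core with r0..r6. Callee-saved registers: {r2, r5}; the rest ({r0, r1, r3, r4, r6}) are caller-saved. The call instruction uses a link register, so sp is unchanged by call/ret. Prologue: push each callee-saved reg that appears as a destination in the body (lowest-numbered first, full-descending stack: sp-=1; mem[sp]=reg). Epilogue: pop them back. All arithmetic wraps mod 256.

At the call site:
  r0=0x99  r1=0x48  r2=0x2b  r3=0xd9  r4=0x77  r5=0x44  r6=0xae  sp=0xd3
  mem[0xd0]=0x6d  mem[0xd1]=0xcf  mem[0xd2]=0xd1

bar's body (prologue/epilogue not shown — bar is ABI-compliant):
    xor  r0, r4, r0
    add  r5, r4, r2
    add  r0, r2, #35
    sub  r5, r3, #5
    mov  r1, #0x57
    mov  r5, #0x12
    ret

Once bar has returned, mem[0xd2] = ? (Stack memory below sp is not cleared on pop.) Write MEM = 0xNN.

MEM = 0x44

prologue: push r5 -> mem[0xd2]=0x44, sp=0xd2
body[0] xor  r0, r4, r0 -> r0=0xee
body[1] add  r5, r4, r2 -> r5=0xa2
body[2] add  r0, r2, #35 -> r0=0x4e
body[3] sub  r5, r3, #5 -> r5=0xd4
body[4] mov  r1, #0x57 -> r1=0x57
body[5] mov  r5, #0x12 -> r5=0x12
epilogue: pop r5=0x44, sp=0xd3
prologue pushed ['r5'] at ['0xd2']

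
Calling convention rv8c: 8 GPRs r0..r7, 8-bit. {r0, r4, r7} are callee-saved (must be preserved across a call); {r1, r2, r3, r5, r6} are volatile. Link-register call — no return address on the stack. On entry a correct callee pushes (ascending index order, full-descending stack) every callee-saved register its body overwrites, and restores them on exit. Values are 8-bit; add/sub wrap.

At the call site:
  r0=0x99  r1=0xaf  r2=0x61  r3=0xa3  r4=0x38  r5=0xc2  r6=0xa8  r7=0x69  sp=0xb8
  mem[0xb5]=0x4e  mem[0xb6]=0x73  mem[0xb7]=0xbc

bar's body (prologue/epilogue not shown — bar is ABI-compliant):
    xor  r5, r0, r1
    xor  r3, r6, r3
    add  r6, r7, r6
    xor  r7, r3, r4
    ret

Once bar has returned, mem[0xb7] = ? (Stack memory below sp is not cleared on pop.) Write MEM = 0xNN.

prologue: push r7 -> mem[0xb7]=0x69, sp=0xb7
body[0] xor  r5, r0, r1 -> r5=0x36
body[1] xor  r3, r6, r3 -> r3=0x0b
body[2] add  r6, r7, r6 -> r6=0x11
body[3] xor  r7, r3, r4 -> r7=0x33
epilogue: pop r7=0x69, sp=0xb8
prologue pushed ['r7'] at ['0xb7']

MEM = 0x69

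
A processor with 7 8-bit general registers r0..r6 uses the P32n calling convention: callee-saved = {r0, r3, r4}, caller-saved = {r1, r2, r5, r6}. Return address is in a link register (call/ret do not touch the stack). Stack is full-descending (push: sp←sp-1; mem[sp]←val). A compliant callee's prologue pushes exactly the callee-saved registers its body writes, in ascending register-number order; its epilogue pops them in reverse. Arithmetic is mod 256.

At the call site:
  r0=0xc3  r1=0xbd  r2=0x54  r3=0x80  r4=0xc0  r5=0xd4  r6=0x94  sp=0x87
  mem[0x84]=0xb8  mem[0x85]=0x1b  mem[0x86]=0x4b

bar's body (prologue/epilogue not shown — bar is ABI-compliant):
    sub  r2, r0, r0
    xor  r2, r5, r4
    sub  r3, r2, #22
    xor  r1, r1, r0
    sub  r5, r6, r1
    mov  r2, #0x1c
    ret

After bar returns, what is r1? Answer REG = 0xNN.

REG = 0x7e

prologue: push r3 → mem[0x86]=0x80, sp=0x86
body[0] sub  r2, r0, r0 → r2=0x00
body[1] xor  r2, r5, r4 → r2=0x14
body[2] sub  r3, r2, #22 → r3=0xfe
body[3] xor  r1, r1, r0 → r1=0x7e
body[4] sub  r5, r6, r1 → r5=0x16
body[5] mov  r2, #0x1c → r2=0x1c
epilogue: pop r3=0x80, sp=0x87
r1 is caller-saved → body value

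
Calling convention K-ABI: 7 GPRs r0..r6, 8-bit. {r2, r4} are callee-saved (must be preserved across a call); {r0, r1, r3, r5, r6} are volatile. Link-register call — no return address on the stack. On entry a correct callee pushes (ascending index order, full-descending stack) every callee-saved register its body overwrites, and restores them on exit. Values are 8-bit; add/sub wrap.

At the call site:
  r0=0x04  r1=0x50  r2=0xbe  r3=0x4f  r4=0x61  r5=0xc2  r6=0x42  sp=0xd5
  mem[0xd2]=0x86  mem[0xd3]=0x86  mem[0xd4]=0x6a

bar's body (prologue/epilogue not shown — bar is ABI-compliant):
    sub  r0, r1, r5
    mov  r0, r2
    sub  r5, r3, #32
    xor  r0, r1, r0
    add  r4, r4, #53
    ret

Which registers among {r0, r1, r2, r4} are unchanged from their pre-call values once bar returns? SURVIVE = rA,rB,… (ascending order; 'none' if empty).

prologue: push r4 → mem[0xd4]=0x61, sp=0xd4
body[0] sub  r0, r1, r5 → r0=0x8e
body[1] mov  r0, r2 → r0=0xbe
body[2] sub  r5, r3, #32 → r5=0x2f
body[3] xor  r0, r1, r0 → r0=0xee
body[4] add  r4, r4, #53 → r4=0x96
epilogue: pop r4=0x61, sp=0xd5
r0: caller-saved, written=True
r1: caller-saved, written=False
r2: callee-saved, written=False
r4: callee-saved, written=True

SURVIVE = r1,r2,r4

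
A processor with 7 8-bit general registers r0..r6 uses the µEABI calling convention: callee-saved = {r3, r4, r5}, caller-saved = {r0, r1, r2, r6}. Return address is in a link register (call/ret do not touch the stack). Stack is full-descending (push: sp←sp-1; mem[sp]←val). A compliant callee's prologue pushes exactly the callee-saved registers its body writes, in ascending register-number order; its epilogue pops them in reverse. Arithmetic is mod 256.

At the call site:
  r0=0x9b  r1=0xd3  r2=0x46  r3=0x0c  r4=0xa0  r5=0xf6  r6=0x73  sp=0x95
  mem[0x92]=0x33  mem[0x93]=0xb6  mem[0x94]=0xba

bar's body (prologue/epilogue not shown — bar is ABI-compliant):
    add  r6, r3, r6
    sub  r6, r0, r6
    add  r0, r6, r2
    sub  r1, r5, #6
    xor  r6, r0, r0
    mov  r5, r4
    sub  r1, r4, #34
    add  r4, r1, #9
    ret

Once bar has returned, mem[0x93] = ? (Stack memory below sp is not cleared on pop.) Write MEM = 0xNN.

MEM = 0xf6

prologue: push r4 → mem[0x94]=0xa0, sp=0x94
prologue: push r5 → mem[0x93]=0xf6, sp=0x93
body[0] add  r6, r3, r6 → r6=0x7f
body[1] sub  r6, r0, r6 → r6=0x1c
body[2] add  r0, r6, r2 → r0=0x62
body[3] sub  r1, r5, #6 → r1=0xf0
body[4] xor  r6, r0, r0 → r6=0x00
body[5] mov  r5, r4 → r5=0xa0
body[6] sub  r1, r4, #34 → r1=0x7e
body[7] add  r4, r1, #9 → r4=0x87
epilogue: pop r5=0xf6, sp=0x94
epilogue: pop r4=0xa0, sp=0x95
prologue pushed ['r4', 'r5'] at ['0x94', '0x93']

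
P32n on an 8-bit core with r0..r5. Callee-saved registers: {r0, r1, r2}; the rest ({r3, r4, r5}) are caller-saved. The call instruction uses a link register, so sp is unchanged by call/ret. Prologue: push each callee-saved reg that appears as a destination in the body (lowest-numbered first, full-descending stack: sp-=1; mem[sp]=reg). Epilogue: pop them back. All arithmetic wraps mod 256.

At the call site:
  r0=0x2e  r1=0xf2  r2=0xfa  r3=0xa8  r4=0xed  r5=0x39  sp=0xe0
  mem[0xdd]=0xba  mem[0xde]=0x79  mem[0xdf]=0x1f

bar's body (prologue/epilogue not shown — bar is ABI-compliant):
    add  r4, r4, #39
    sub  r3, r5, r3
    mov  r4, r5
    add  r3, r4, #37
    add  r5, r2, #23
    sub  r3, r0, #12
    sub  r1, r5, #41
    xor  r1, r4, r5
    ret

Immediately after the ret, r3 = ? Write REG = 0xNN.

REG = 0x22

prologue: push r1 -> mem[0xdf]=0xf2, sp=0xdf
body[0] add  r4, r4, #39 -> r4=0x14
body[1] sub  r3, r5, r3 -> r3=0x91
body[2] mov  r4, r5 -> r4=0x39
body[3] add  r3, r4, #37 -> r3=0x5e
body[4] add  r5, r2, #23 -> r5=0x11
body[5] sub  r3, r0, #12 -> r3=0x22
body[6] sub  r1, r5, #41 -> r1=0xe8
body[7] xor  r1, r4, r5 -> r1=0x28
epilogue: pop r1=0xf2, sp=0xe0
r3 is caller-saved -> body value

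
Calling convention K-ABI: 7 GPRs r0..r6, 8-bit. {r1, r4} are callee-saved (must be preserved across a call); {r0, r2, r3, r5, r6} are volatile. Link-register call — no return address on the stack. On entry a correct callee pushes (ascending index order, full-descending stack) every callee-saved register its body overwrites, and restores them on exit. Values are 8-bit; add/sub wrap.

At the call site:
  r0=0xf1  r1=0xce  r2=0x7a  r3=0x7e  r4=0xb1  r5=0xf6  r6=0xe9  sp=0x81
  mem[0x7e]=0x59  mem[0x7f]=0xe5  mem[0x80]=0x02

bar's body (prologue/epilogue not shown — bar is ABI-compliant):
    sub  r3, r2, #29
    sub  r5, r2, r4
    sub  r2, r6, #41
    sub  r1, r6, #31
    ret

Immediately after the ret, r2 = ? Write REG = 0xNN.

REG = 0xc0

prologue: push r1 -> mem[0x80]=0xce, sp=0x80
body[0] sub  r3, r2, #29 -> r3=0x5d
body[1] sub  r5, r2, r4 -> r5=0xc9
body[2] sub  r2, r6, #41 -> r2=0xc0
body[3] sub  r1, r6, #31 -> r1=0xca
epilogue: pop r1=0xce, sp=0x81
r2 is caller-saved -> body value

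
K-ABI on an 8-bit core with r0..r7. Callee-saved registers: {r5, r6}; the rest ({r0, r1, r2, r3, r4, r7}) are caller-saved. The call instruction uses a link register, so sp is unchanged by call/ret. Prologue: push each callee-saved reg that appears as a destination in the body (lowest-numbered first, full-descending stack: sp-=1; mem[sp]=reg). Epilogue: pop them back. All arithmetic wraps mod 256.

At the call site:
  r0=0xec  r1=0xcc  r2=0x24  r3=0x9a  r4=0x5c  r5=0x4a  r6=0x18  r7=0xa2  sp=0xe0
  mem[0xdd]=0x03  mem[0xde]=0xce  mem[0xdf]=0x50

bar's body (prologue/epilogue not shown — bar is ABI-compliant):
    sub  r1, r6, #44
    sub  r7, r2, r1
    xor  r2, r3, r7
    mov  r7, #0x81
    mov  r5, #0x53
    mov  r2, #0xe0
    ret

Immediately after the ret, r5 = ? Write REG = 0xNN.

REG = 0x4a

prologue: push r5 -> mem[0xdf]=0x4a, sp=0xdf
body[0] sub  r1, r6, #44 -> r1=0xec
body[1] sub  r7, r2, r1 -> r7=0x38
body[2] xor  r2, r3, r7 -> r2=0xa2
body[3] mov  r7, #0x81 -> r7=0x81
body[4] mov  r5, #0x53 -> r5=0x53
body[5] mov  r2, #0xe0 -> r2=0xe0
epilogue: pop r5=0x4a, sp=0xe0
r5 is callee-saved -> restored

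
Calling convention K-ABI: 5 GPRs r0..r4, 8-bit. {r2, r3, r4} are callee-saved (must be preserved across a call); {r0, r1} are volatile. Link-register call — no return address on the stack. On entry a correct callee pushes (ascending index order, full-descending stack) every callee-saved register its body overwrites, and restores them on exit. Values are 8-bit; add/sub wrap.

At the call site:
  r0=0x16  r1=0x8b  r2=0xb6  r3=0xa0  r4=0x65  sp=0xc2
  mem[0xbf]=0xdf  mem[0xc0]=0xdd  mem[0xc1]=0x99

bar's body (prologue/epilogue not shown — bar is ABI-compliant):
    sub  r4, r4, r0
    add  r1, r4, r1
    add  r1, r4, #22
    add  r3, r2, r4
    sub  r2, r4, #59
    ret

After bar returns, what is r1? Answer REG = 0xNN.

REG = 0x65

prologue: push r2 → mem[0xc1]=0xb6, sp=0xc1
prologue: push r3 → mem[0xc0]=0xa0, sp=0xc0
prologue: push r4 → mem[0xbf]=0x65, sp=0xbf
body[0] sub  r4, r4, r0 → r4=0x4f
body[1] add  r1, r4, r1 → r1=0xda
body[2] add  r1, r4, #22 → r1=0x65
body[3] add  r3, r2, r4 → r3=0x05
body[4] sub  r2, r4, #59 → r2=0x14
epilogue: pop r4=0x65, sp=0xc0
epilogue: pop r3=0xa0, sp=0xc1
epilogue: pop r2=0xb6, sp=0xc2
r1 is caller-saved → body value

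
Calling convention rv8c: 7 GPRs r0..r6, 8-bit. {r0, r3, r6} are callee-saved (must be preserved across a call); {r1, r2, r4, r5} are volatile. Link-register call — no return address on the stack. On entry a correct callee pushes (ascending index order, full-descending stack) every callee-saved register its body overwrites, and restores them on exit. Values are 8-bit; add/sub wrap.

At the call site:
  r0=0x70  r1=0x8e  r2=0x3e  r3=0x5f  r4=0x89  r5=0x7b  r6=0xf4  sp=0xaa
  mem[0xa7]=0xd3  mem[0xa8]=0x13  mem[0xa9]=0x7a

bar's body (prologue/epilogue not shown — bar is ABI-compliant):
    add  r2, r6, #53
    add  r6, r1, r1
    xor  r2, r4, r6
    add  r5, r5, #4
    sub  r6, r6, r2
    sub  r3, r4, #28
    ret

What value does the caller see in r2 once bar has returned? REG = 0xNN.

REG = 0x95

prologue: push r3 -> mem[0xa9]=0x5f, sp=0xa9
prologue: push r6 -> mem[0xa8]=0xf4, sp=0xa8
body[0] add  r2, r6, #53 -> r2=0x29
body[1] add  r6, r1, r1 -> r6=0x1c
body[2] xor  r2, r4, r6 -> r2=0x95
body[3] add  r5, r5, #4 -> r5=0x7f
body[4] sub  r6, r6, r2 -> r6=0x87
body[5] sub  r3, r4, #28 -> r3=0x6d
epilogue: pop r6=0xf4, sp=0xa9
epilogue: pop r3=0x5f, sp=0xaa
r2 is caller-saved -> body value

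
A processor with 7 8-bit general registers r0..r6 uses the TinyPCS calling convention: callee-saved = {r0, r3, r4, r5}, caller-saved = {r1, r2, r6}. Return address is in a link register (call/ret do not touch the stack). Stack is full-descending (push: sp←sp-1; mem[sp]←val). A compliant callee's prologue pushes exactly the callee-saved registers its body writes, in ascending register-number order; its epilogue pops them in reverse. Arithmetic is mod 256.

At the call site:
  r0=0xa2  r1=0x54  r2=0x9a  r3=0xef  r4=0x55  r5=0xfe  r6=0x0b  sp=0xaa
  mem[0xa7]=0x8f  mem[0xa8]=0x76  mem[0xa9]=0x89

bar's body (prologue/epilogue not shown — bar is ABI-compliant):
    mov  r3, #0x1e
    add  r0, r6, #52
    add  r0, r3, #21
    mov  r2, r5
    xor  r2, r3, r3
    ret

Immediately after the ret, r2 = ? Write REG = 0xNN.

prologue: push r0 → mem[0xa9]=0xa2, sp=0xa9
prologue: push r3 → mem[0xa8]=0xef, sp=0xa8
body[0] mov  r3, #0x1e → r3=0x1e
body[1] add  r0, r6, #52 → r0=0x3f
body[2] add  r0, r3, #21 → r0=0x33
body[3] mov  r2, r5 → r2=0xfe
body[4] xor  r2, r3, r3 → r2=0x00
epilogue: pop r3=0xef, sp=0xa9
epilogue: pop r0=0xa2, sp=0xaa
r2 is caller-saved → body value

REG = 0x00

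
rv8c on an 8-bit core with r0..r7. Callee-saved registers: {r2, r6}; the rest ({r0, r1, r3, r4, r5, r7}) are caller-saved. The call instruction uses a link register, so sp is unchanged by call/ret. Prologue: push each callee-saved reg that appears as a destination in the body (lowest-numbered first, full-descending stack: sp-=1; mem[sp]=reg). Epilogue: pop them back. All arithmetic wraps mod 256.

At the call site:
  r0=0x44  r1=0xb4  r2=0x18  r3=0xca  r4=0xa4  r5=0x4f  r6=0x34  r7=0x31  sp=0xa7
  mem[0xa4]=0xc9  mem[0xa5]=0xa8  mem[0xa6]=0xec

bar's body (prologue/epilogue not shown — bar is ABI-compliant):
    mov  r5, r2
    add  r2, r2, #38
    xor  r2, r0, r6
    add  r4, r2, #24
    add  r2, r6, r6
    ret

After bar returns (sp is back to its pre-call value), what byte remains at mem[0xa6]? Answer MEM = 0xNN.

prologue: push r2 → mem[0xa6]=0x18, sp=0xa6
body[0] mov  r5, r2 → r5=0x18
body[1] add  r2, r2, #38 → r2=0x3e
body[2] xor  r2, r0, r6 → r2=0x70
body[3] add  r4, r2, #24 → r4=0x88
body[4] add  r2, r6, r6 → r2=0x68
epilogue: pop r2=0x18, sp=0xa7
prologue pushed ['r2'] at ['0xa6']

MEM = 0x18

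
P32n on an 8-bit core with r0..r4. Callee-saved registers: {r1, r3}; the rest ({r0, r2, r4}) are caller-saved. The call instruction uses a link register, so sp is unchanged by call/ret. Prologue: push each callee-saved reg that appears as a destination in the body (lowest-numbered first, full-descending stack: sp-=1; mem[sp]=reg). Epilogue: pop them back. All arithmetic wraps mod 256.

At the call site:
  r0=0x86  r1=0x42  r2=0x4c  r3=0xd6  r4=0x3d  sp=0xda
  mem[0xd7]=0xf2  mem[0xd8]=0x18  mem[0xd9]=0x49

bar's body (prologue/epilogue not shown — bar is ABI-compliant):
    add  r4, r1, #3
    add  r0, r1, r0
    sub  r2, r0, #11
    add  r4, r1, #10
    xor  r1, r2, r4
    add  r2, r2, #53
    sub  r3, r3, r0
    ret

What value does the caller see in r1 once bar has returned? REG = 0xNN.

prologue: push r1 → mem[0xd9]=0x42, sp=0xd9
prologue: push r3 → mem[0xd8]=0xd6, sp=0xd8
body[0] add  r4, r1, #3 → r4=0x45
body[1] add  r0, r1, r0 → r0=0xc8
body[2] sub  r2, r0, #11 → r2=0xbd
body[3] add  r4, r1, #10 → r4=0x4c
body[4] xor  r1, r2, r4 → r1=0xf1
body[5] add  r2, r2, #53 → r2=0xf2
body[6] sub  r3, r3, r0 → r3=0x0e
epilogue: pop r3=0xd6, sp=0xd9
epilogue: pop r1=0x42, sp=0xda
r1 is callee-saved → restored

REG = 0x42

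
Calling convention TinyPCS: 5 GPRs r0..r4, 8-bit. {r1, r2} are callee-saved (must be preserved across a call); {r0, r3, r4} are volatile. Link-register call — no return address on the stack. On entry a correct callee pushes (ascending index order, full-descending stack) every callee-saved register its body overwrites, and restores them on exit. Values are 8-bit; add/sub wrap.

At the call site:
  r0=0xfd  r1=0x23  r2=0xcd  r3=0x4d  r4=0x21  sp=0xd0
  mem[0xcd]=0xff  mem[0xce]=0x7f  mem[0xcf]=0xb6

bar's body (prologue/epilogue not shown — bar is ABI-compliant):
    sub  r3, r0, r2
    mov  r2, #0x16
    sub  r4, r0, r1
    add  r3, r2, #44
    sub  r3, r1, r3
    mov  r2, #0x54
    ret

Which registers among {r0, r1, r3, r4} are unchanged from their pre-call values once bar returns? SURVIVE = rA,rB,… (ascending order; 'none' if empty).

prologue: push r2 -> mem[0xcf]=0xcd, sp=0xcf
body[0] sub  r3, r0, r2 -> r3=0x30
body[1] mov  r2, #0x16 -> r2=0x16
body[2] sub  r4, r0, r1 -> r4=0xda
body[3] add  r3, r2, #44 -> r3=0x42
body[4] sub  r3, r1, r3 -> r3=0xe1
body[5] mov  r2, #0x54 -> r2=0x54
epilogue: pop r2=0xcd, sp=0xd0
r0: caller-saved, written=False
r1: callee-saved, written=False
r3: caller-saved, written=True
r4: caller-saved, written=True

SURVIVE = r0,r1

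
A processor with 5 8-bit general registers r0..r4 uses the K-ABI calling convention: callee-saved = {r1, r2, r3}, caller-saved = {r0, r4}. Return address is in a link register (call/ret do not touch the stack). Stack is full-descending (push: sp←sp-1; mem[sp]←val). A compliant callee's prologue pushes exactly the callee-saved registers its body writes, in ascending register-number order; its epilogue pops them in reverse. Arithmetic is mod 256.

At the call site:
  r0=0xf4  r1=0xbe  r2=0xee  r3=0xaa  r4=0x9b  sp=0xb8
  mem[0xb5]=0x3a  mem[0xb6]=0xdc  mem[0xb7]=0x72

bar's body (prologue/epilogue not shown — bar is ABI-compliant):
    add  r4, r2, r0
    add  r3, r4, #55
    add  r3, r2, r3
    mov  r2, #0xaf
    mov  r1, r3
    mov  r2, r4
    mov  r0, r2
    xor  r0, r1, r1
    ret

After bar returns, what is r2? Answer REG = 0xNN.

REG = 0xee

prologue: push r1 → mem[0xb7]=0xbe, sp=0xb7
prologue: push r2 → mem[0xb6]=0xee, sp=0xb6
prologue: push r3 → mem[0xb5]=0xaa, sp=0xb5
body[0] add  r4, r2, r0 → r4=0xe2
body[1] add  r3, r4, #55 → r3=0x19
body[2] add  r3, r2, r3 → r3=0x07
body[3] mov  r2, #0xaf → r2=0xaf
body[4] mov  r1, r3 → r1=0x07
body[5] mov  r2, r4 → r2=0xe2
body[6] mov  r0, r2 → r0=0xe2
body[7] xor  r0, r1, r1 → r0=0x00
epilogue: pop r3=0xaa, sp=0xb6
epilogue: pop r2=0xee, sp=0xb7
epilogue: pop r1=0xbe, sp=0xb8
r2 is callee-saved → restored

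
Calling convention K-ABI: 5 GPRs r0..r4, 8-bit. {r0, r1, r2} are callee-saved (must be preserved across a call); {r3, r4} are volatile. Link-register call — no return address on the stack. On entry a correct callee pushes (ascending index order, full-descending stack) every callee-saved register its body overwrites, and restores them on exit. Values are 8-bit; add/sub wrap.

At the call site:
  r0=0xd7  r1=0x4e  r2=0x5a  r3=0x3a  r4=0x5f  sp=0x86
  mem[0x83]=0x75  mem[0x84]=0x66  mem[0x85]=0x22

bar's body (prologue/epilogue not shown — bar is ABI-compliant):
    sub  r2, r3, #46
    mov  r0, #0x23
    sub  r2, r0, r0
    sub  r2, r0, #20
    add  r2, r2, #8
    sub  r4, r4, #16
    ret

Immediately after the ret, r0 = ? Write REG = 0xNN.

REG = 0xd7

prologue: push r0 → mem[0x85]=0xd7, sp=0x85
prologue: push r2 → mem[0x84]=0x5a, sp=0x84
body[0] sub  r2, r3, #46 → r2=0x0c
body[1] mov  r0, #0x23 → r0=0x23
body[2] sub  r2, r0, r0 → r2=0x00
body[3] sub  r2, r0, #20 → r2=0x0f
body[4] add  r2, r2, #8 → r2=0x17
body[5] sub  r4, r4, #16 → r4=0x4f
epilogue: pop r2=0x5a, sp=0x85
epilogue: pop r0=0xd7, sp=0x86
r0 is callee-saved → restored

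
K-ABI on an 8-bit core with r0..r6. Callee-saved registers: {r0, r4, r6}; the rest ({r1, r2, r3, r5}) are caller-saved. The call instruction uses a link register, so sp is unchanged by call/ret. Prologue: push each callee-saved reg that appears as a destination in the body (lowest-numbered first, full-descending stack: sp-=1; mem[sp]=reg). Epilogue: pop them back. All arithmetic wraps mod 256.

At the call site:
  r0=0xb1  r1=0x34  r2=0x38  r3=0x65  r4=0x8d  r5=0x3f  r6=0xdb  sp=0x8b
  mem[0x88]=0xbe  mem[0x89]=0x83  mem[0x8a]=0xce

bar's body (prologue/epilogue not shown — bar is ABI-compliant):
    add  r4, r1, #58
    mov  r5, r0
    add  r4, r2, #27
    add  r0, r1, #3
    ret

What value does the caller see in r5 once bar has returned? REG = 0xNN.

prologue: push r0 -> mem[0x8a]=0xb1, sp=0x8a
prologue: push r4 -> mem[0x89]=0x8d, sp=0x89
body[0] add  r4, r1, #58 -> r4=0x6e
body[1] mov  r5, r0 -> r5=0xb1
body[2] add  r4, r2, #27 -> r4=0x53
body[3] add  r0, r1, #3 -> r0=0x37
epilogue: pop r4=0x8d, sp=0x8a
epilogue: pop r0=0xb1, sp=0x8b
r5 is caller-saved -> body value

REG = 0xb1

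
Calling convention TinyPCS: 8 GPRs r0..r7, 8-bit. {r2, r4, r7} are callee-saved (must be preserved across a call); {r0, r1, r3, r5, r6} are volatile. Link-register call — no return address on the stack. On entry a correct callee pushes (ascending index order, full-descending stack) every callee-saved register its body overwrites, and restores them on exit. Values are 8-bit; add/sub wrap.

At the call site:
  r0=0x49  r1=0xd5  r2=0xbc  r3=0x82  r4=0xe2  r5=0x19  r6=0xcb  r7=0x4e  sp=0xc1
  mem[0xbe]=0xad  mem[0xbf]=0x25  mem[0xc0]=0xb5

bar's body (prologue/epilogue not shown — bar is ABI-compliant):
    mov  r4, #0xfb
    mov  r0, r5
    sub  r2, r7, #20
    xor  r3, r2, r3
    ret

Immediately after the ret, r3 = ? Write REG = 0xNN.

prologue: push r2 -> mem[0xc0]=0xbc, sp=0xc0
prologue: push r4 -> mem[0xbf]=0xe2, sp=0xbf
body[0] mov  r4, #0xfb -> r4=0xfb
body[1] mov  r0, r5 -> r0=0x19
body[2] sub  r2, r7, #20 -> r2=0x3a
body[3] xor  r3, r2, r3 -> r3=0xb8
epilogue: pop r4=0xe2, sp=0xc0
epilogue: pop r2=0xbc, sp=0xc1
r3 is caller-saved -> body value

REG = 0xb8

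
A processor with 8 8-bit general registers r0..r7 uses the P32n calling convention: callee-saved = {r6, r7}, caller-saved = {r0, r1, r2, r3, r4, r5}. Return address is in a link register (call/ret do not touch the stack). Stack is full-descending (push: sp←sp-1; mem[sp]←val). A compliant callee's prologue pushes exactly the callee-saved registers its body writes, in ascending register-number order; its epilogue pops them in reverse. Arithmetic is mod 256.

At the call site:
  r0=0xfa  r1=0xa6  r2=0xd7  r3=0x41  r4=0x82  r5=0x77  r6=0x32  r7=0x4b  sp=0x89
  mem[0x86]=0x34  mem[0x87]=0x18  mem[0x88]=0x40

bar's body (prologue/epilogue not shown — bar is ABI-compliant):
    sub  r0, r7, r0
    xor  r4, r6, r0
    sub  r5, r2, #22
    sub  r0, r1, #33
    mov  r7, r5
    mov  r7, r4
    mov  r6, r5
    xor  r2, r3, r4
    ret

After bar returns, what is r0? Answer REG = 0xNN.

prologue: push r6 -> mem[0x88]=0x32, sp=0x88
prologue: push r7 -> mem[0x87]=0x4b, sp=0x87
body[0] sub  r0, r7, r0 -> r0=0x51
body[1] xor  r4, r6, r0 -> r4=0x63
body[2] sub  r5, r2, #22 -> r5=0xc1
body[3] sub  r0, r1, #33 -> r0=0x85
body[4] mov  r7, r5 -> r7=0xc1
body[5] mov  r7, r4 -> r7=0x63
body[6] mov  r6, r5 -> r6=0xc1
body[7] xor  r2, r3, r4 -> r2=0x22
epilogue: pop r7=0x4b, sp=0x88
epilogue: pop r6=0x32, sp=0x89
r0 is caller-saved -> body value

REG = 0x85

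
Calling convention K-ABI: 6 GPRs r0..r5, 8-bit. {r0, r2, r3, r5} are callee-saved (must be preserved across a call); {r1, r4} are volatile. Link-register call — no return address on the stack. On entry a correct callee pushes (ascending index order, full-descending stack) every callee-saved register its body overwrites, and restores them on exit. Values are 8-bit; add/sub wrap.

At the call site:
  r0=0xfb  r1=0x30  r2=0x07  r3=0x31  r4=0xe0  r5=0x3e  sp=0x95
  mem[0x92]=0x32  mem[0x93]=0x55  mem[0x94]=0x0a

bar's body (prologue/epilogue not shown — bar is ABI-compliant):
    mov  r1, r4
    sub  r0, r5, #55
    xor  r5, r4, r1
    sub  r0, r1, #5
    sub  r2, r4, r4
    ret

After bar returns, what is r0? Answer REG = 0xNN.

REG = 0xfb

prologue: push r0 → mem[0x94]=0xfb, sp=0x94
prologue: push r2 → mem[0x93]=0x07, sp=0x93
prologue: push r5 → mem[0x92]=0x3e, sp=0x92
body[0] mov  r1, r4 → r1=0xe0
body[1] sub  r0, r5, #55 → r0=0x07
body[2] xor  r5, r4, r1 → r5=0x00
body[3] sub  r0, r1, #5 → r0=0xdb
body[4] sub  r2, r4, r4 → r2=0x00
epilogue: pop r5=0x3e, sp=0x93
epilogue: pop r2=0x07, sp=0x94
epilogue: pop r0=0xfb, sp=0x95
r0 is callee-saved → restored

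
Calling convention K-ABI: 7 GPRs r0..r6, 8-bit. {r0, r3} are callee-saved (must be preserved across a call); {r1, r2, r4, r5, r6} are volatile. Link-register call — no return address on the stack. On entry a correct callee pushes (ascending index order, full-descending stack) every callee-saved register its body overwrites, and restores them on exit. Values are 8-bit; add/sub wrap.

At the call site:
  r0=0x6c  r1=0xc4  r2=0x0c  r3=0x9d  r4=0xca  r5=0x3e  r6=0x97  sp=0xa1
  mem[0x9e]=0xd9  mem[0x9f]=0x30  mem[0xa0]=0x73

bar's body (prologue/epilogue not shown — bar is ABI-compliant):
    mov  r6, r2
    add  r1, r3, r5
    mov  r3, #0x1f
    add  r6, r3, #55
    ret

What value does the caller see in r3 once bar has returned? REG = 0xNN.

REG = 0x9d

prologue: push r3 -> mem[0xa0]=0x9d, sp=0xa0
body[0] mov  r6, r2 -> r6=0x0c
body[1] add  r1, r3, r5 -> r1=0xdb
body[2] mov  r3, #0x1f -> r3=0x1f
body[3] add  r6, r3, #55 -> r6=0x56
epilogue: pop r3=0x9d, sp=0xa1
r3 is callee-saved -> restored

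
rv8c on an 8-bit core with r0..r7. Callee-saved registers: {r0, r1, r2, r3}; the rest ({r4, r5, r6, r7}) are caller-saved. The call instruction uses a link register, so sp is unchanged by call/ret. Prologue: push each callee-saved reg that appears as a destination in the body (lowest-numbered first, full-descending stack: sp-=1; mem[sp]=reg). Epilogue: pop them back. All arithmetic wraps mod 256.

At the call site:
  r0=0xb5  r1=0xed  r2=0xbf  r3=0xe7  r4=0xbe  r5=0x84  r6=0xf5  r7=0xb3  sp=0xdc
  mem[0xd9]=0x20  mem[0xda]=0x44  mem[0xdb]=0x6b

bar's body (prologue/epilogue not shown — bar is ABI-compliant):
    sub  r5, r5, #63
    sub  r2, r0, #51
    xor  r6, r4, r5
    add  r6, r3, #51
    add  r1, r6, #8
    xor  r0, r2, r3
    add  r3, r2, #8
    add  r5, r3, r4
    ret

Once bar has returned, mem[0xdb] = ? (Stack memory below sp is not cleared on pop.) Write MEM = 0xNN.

prologue: push r0 → mem[0xdb]=0xb5, sp=0xdb
prologue: push r1 → mem[0xda]=0xed, sp=0xda
prologue: push r2 → mem[0xd9]=0xbf, sp=0xd9
prologue: push r3 → mem[0xd8]=0xe7, sp=0xd8
body[0] sub  r5, r5, #63 → r5=0x45
body[1] sub  r2, r0, #51 → r2=0x82
body[2] xor  r6, r4, r5 → r6=0xfb
body[3] add  r6, r3, #51 → r6=0x1a
body[4] add  r1, r6, #8 → r1=0x22
body[5] xor  r0, r2, r3 → r0=0x65
body[6] add  r3, r2, #8 → r3=0x8a
body[7] add  r5, r3, r4 → r5=0x48
epilogue: pop r3=0xe7, sp=0xd9
epilogue: pop r2=0xbf, sp=0xda
epilogue: pop r1=0xed, sp=0xdb
epilogue: pop r0=0xb5, sp=0xdc
prologue pushed ['r0', 'r1', 'r2', 'r3'] at ['0xdb', '0xda', '0xd9', '0xd8']

MEM = 0xb5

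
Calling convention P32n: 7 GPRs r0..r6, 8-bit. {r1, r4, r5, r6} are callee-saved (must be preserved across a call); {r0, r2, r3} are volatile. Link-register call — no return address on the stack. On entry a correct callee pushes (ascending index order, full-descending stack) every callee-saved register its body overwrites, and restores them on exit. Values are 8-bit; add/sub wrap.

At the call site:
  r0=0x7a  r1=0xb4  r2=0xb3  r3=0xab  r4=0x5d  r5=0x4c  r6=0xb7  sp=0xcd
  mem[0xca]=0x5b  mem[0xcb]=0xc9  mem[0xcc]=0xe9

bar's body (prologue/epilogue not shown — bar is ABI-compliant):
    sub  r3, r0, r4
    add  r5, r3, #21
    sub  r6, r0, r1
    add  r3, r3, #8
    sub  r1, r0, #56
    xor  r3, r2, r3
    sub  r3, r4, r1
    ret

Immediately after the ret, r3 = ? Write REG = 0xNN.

REG = 0x1b

prologue: push r1 -> mem[0xcc]=0xb4, sp=0xcc
prologue: push r5 -> mem[0xcb]=0x4c, sp=0xcb
prologue: push r6 -> mem[0xca]=0xb7, sp=0xca
body[0] sub  r3, r0, r4 -> r3=0x1d
body[1] add  r5, r3, #21 -> r5=0x32
body[2] sub  r6, r0, r1 -> r6=0xc6
body[3] add  r3, r3, #8 -> r3=0x25
body[4] sub  r1, r0, #56 -> r1=0x42
body[5] xor  r3, r2, r3 -> r3=0x96
body[6] sub  r3, r4, r1 -> r3=0x1b
epilogue: pop r6=0xb7, sp=0xcb
epilogue: pop r5=0x4c, sp=0xcc
epilogue: pop r1=0xb4, sp=0xcd
r3 is caller-saved -> body value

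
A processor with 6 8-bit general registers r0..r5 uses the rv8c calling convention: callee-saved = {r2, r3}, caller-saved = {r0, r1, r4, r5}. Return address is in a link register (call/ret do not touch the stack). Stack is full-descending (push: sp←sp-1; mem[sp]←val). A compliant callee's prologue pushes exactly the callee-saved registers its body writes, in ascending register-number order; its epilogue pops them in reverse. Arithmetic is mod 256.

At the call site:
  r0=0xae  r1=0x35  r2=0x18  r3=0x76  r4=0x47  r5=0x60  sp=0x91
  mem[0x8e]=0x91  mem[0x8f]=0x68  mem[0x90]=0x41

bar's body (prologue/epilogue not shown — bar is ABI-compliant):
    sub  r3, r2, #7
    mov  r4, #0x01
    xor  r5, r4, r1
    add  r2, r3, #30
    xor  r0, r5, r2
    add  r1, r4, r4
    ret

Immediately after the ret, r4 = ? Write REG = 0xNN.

prologue: push r2 → mem[0x90]=0x18, sp=0x90
prologue: push r3 → mem[0x8f]=0x76, sp=0x8f
body[0] sub  r3, r2, #7 → r3=0x11
body[1] mov  r4, #0x01 → r4=0x01
body[2] xor  r5, r4, r1 → r5=0x34
body[3] add  r2, r3, #30 → r2=0x2f
body[4] xor  r0, r5, r2 → r0=0x1b
body[5] add  r1, r4, r4 → r1=0x02
epilogue: pop r3=0x76, sp=0x90
epilogue: pop r2=0x18, sp=0x91
r4 is caller-saved → body value

REG = 0x01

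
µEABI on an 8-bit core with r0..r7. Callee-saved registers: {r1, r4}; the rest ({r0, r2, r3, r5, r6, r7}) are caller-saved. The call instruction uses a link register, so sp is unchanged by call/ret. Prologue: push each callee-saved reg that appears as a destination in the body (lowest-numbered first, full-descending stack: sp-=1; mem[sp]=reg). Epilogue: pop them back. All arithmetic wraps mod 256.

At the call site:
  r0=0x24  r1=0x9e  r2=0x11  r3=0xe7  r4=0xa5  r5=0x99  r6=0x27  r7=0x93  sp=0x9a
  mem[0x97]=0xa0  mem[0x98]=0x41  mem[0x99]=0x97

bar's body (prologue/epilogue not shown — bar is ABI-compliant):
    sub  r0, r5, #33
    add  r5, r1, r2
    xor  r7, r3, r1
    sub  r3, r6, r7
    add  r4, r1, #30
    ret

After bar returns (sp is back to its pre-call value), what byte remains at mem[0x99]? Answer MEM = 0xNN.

MEM = 0xa5

prologue: push r4 -> mem[0x99]=0xa5, sp=0x99
body[0] sub  r0, r5, #33 -> r0=0x78
body[1] add  r5, r1, r2 -> r5=0xaf
body[2] xor  r7, r3, r1 -> r7=0x79
body[3] sub  r3, r6, r7 -> r3=0xae
body[4] add  r4, r1, #30 -> r4=0xbc
epilogue: pop r4=0xa5, sp=0x9a
prologue pushed ['r4'] at ['0x99']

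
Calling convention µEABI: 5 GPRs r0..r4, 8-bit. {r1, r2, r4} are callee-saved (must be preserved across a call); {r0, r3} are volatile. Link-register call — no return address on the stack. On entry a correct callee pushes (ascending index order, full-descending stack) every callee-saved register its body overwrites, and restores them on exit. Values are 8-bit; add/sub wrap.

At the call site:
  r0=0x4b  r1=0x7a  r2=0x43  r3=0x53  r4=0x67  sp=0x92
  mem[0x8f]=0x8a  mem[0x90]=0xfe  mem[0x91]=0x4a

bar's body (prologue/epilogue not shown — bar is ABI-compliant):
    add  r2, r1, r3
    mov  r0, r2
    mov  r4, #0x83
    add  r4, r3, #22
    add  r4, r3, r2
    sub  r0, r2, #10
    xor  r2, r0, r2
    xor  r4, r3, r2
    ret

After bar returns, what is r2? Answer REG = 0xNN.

prologue: push r2 → mem[0x91]=0x43, sp=0x91
prologue: push r4 → mem[0x90]=0x67, sp=0x90
body[0] add  r2, r1, r3 → r2=0xcd
body[1] mov  r0, r2 → r0=0xcd
body[2] mov  r4, #0x83 → r4=0x83
body[3] add  r4, r3, #22 → r4=0x69
body[4] add  r4, r3, r2 → r4=0x20
body[5] sub  r0, r2, #10 → r0=0xc3
body[6] xor  r2, r0, r2 → r2=0x0e
body[7] xor  r4, r3, r2 → r4=0x5d
epilogue: pop r4=0x67, sp=0x91
epilogue: pop r2=0x43, sp=0x92
r2 is callee-saved → restored

REG = 0x43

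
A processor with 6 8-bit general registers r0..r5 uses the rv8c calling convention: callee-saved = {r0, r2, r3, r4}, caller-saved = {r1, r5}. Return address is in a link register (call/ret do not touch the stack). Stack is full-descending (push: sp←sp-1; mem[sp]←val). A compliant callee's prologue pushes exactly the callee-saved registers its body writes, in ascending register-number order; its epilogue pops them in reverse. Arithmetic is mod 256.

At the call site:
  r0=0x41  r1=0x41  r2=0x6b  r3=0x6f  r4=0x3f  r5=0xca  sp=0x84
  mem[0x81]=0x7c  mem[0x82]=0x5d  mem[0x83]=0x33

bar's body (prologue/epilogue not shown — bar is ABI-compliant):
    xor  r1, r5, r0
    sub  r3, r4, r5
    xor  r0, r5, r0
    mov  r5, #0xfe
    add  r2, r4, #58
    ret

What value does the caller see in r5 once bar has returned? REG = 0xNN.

REG = 0xfe

prologue: push r0 -> mem[0x83]=0x41, sp=0x83
prologue: push r2 -> mem[0x82]=0x6b, sp=0x82
prologue: push r3 -> mem[0x81]=0x6f, sp=0x81
body[0] xor  r1, r5, r0 -> r1=0x8b
body[1] sub  r3, r4, r5 -> r3=0x75
body[2] xor  r0, r5, r0 -> r0=0x8b
body[3] mov  r5, #0xfe -> r5=0xfe
body[4] add  r2, r4, #58 -> r2=0x79
epilogue: pop r3=0x6f, sp=0x82
epilogue: pop r2=0x6b, sp=0x83
epilogue: pop r0=0x41, sp=0x84
r5 is caller-saved -> body value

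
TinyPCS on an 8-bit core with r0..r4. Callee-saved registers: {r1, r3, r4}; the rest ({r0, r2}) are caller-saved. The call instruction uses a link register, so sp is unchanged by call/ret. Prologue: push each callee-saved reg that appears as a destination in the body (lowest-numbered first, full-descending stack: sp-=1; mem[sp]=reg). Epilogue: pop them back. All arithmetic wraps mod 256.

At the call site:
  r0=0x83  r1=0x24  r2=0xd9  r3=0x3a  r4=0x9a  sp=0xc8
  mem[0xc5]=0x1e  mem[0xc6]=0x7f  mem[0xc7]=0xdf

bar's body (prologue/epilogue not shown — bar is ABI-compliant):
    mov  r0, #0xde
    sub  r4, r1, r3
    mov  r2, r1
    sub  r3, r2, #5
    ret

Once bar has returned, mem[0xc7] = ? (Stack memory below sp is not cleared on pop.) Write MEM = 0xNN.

prologue: push r3 -> mem[0xc7]=0x3a, sp=0xc7
prologue: push r4 -> mem[0xc6]=0x9a, sp=0xc6
body[0] mov  r0, #0xde -> r0=0xde
body[1] sub  r4, r1, r3 -> r4=0xea
body[2] mov  r2, r1 -> r2=0x24
body[3] sub  r3, r2, #5 -> r3=0x1f
epilogue: pop r4=0x9a, sp=0xc7
epilogue: pop r3=0x3a, sp=0xc8
prologue pushed ['r3', 'r4'] at ['0xc7', '0xc6']

MEM = 0x3a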